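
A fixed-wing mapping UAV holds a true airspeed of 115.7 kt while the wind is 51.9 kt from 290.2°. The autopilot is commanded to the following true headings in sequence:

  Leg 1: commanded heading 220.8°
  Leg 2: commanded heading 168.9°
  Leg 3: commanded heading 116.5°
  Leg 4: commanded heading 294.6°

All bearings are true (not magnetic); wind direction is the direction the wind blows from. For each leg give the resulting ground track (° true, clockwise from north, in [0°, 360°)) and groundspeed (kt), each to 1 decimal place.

Leg 1: track=194.3°, groundspeed=108.9 kt
Leg 2: track=151.6°, groundspeed=149.4 kt
Leg 3: track=114.6°, groundspeed=167.4 kt
Leg 4: track=298.2°, groundspeed=64.1 kt

Leg 1: heading 220.8°; drift -26.5° → track 194.3°, groundspeed 108.9 kt
Leg 2: heading 168.9°; drift -17.3° → track 151.6°, groundspeed 149.4 kt
Leg 3: heading 116.5°; drift -1.9° → track 114.6°, groundspeed 167.4 kt
Leg 4: heading 294.6°; drift +3.6° → track 298.2°, groundspeed 64.1 kt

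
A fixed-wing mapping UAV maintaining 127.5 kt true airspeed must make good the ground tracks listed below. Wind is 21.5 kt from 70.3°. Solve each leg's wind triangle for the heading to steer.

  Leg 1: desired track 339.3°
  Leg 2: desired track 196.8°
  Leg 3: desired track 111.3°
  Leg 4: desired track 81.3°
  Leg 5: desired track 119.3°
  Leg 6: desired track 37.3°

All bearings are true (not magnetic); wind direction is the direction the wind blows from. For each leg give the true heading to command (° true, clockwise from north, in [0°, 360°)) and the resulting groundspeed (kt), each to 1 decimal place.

Leg 1: heading=349.0°, groundspeed=126.0 kt
Leg 2: heading=189.0°, groundspeed=139.1 kt
Leg 3: heading=104.9°, groundspeed=110.5 kt
Leg 4: heading=79.5°, groundspeed=106.3 kt
Leg 5: heading=112.0°, groundspeed=112.4 kt
Leg 6: heading=42.6°, groundspeed=108.9 kt

Leg 1: desired track 339.3°; wind correction +9.7° → command heading 349.0°, groundspeed 126.0 kt
Leg 2: desired track 196.8°; wind correction -7.8° → command heading 189.0°, groundspeed 139.1 kt
Leg 3: desired track 111.3°; wind correction -6.4° → command heading 104.9°, groundspeed 110.5 kt
Leg 4: desired track 81.3°; wind correction -1.8° → command heading 79.5°, groundspeed 106.3 kt
Leg 5: desired track 119.3°; wind correction -7.3° → command heading 112.0°, groundspeed 112.4 kt
Leg 6: desired track 37.3°; wind correction +5.3° → command heading 42.6°, groundspeed 108.9 kt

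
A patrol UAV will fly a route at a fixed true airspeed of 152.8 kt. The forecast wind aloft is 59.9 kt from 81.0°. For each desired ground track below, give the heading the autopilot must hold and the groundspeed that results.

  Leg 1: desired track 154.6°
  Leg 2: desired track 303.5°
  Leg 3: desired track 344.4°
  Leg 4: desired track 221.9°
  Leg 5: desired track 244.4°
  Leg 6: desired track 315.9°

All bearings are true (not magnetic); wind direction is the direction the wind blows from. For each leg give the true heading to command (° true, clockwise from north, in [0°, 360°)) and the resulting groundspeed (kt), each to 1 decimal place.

Leg 1: heading=132.5°, groundspeed=124.7 kt
Leg 2: heading=318.9°, groundspeed=191.5 kt
Leg 3: heading=7.3°, groundspeed=147.6 kt
Leg 4: heading=207.6°, groundspeed=194.5 kt
Leg 5: heading=238.0°, groundspeed=209.2 kt
Leg 6: heading=334.6°, groundspeed=179.2 kt

Leg 1: desired track 154.6°; wind correction -22.1° → command heading 132.5°, groundspeed 124.7 kt
Leg 2: desired track 303.5°; wind correction +15.4° → command heading 318.9°, groundspeed 191.5 kt
Leg 3: desired track 344.4°; wind correction +22.9° → command heading 7.3°, groundspeed 147.6 kt
Leg 4: desired track 221.9°; wind correction -14.3° → command heading 207.6°, groundspeed 194.5 kt
Leg 5: desired track 244.4°; wind correction -6.4° → command heading 238.0°, groundspeed 209.2 kt
Leg 6: desired track 315.9°; wind correction +18.7° → command heading 334.6°, groundspeed 179.2 kt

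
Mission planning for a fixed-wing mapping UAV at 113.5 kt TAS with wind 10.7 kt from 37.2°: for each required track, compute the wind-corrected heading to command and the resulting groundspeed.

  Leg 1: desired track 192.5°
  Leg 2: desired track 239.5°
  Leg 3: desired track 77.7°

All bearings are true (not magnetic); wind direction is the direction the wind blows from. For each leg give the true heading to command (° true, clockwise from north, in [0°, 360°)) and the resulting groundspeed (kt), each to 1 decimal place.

Leg 1: desired track 192.5°; wind correction -2.3° → command heading 190.2°, groundspeed 123.1 kt
Leg 2: desired track 239.5°; wind correction +2.1° → command heading 241.6°, groundspeed 123.3 kt
Leg 3: desired track 77.7°; wind correction -3.5° → command heading 74.2°, groundspeed 105.2 kt

Leg 1: heading=190.2°, groundspeed=123.1 kt
Leg 2: heading=241.6°, groundspeed=123.3 kt
Leg 3: heading=74.2°, groundspeed=105.2 kt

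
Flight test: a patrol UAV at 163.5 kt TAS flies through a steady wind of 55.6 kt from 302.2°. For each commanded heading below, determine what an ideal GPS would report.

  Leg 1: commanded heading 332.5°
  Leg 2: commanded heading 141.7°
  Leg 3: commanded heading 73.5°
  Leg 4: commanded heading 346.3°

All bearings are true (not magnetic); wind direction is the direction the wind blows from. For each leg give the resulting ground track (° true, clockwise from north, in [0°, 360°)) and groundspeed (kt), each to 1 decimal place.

Leg 1: heading 332.5°; drift +13.7° → track 346.2°, groundspeed 118.9 kt
Leg 2: heading 141.7°; drift -4.9° → track 136.8°, groundspeed 216.7 kt
Leg 3: heading 73.5°; drift +11.8° → track 85.3°, groundspeed 204.5 kt
Leg 4: heading 346.3°; drift +17.4° → track 3.7°, groundspeed 129.5 kt

Leg 1: track=346.2°, groundspeed=118.9 kt
Leg 2: track=136.8°, groundspeed=216.7 kt
Leg 3: track=85.3°, groundspeed=204.5 kt
Leg 4: track=3.7°, groundspeed=129.5 kt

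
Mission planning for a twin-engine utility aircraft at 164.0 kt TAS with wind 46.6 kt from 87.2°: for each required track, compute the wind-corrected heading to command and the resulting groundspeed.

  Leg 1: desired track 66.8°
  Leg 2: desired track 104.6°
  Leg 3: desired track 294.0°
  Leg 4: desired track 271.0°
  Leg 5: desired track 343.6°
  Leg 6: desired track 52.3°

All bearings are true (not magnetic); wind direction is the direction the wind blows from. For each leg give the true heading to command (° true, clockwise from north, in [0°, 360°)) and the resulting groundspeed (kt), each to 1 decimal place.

Leg 1: heading=72.5°, groundspeed=119.5 kt
Leg 2: heading=99.7°, groundspeed=118.9 kt
Leg 3: heading=301.4°, groundspeed=204.2 kt
Leg 4: heading=272.1°, groundspeed=210.5 kt
Leg 5: heading=359.6°, groundspeed=168.6 kt
Leg 6: heading=61.7°, groundspeed=123.6 kt

Leg 1: desired track 66.8°; wind correction +5.7° → command heading 72.5°, groundspeed 119.5 kt
Leg 2: desired track 104.6°; wind correction -4.9° → command heading 99.7°, groundspeed 118.9 kt
Leg 3: desired track 294.0°; wind correction +7.4° → command heading 301.4°, groundspeed 204.2 kt
Leg 4: desired track 271.0°; wind correction +1.1° → command heading 272.1°, groundspeed 210.5 kt
Leg 5: desired track 343.6°; wind correction +16.0° → command heading 359.6°, groundspeed 168.6 kt
Leg 6: desired track 52.3°; wind correction +9.4° → command heading 61.7°, groundspeed 123.6 kt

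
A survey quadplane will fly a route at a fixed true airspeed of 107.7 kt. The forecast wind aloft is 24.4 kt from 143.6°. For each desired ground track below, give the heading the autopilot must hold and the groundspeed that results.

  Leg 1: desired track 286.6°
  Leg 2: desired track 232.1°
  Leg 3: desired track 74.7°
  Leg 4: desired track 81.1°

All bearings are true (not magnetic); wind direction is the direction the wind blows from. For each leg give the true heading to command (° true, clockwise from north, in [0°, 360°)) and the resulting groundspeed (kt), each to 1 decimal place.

Leg 1: desired track 286.6°; wind correction -7.8° → command heading 278.8°, groundspeed 126.2 kt
Leg 2: desired track 232.1°; wind correction -13.1° → command heading 219.0°, groundspeed 104.3 kt
Leg 3: desired track 74.7°; wind correction +12.2° → command heading 86.9°, groundspeed 96.5 kt
Leg 4: desired track 81.1°; wind correction +11.6° → command heading 92.7°, groundspeed 94.2 kt

Leg 1: heading=278.8°, groundspeed=126.2 kt
Leg 2: heading=219.0°, groundspeed=104.3 kt
Leg 3: heading=86.9°, groundspeed=96.5 kt
Leg 4: heading=92.7°, groundspeed=94.2 kt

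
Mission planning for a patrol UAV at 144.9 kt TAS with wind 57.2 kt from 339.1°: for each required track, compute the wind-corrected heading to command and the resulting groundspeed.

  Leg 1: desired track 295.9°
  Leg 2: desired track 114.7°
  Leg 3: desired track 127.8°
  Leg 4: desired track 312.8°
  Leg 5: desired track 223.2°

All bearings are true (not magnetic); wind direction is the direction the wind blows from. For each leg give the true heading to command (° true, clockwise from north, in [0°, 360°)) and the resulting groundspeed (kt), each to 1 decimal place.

Leg 1: heading=311.6°, groundspeed=97.8 kt
Leg 2: heading=98.7°, groundspeed=180.1 kt
Leg 3: heading=116.0°, groundspeed=190.7 kt
Leg 4: heading=322.9°, groundspeed=91.4 kt
Leg 5: heading=244.0°, groundspeed=160.4 kt

Leg 1: desired track 295.9°; wind correction +15.7° → command heading 311.6°, groundspeed 97.8 kt
Leg 2: desired track 114.7°; wind correction -16.0° → command heading 98.7°, groundspeed 180.1 kt
Leg 3: desired track 127.8°; wind correction -11.8° → command heading 116.0°, groundspeed 190.7 kt
Leg 4: desired track 312.8°; wind correction +10.1° → command heading 322.9°, groundspeed 91.4 kt
Leg 5: desired track 223.2°; wind correction +20.8° → command heading 244.0°, groundspeed 160.4 kt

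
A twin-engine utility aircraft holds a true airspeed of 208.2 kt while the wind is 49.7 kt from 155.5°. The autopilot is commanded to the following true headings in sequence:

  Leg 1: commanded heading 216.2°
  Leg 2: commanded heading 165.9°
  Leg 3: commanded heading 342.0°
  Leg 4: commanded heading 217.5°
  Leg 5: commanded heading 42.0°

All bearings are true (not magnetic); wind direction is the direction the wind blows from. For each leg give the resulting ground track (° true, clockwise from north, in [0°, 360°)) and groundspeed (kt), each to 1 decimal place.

Leg 1: heading 216.2°; drift +13.3° → track 229.5°, groundspeed 188.9 kt
Leg 2: heading 165.9°; drift +3.2° → track 169.1°, groundspeed 159.6 kt
Leg 3: heading 342.0°; drift -1.3° → track 340.7°, groundspeed 257.6 kt
Leg 4: heading 217.5°; drift +13.4° → track 230.9°, groundspeed 190.0 kt
Leg 5: heading 42.0°; drift -11.3° → track 30.7°, groundspeed 232.5 kt

Leg 1: track=229.5°, groundspeed=188.9 kt
Leg 2: track=169.1°, groundspeed=159.6 kt
Leg 3: track=340.7°, groundspeed=257.6 kt
Leg 4: track=230.9°, groundspeed=190.0 kt
Leg 5: track=30.7°, groundspeed=232.5 kt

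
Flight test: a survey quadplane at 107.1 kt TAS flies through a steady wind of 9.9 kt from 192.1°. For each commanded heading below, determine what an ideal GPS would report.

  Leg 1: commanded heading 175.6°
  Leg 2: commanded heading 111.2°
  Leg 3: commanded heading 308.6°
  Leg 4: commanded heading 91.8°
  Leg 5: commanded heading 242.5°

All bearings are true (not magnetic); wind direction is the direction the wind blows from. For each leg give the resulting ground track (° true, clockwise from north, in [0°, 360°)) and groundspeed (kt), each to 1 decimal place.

Leg 1: track=173.9°, groundspeed=97.6 kt
Leg 2: track=105.9°, groundspeed=106.0 kt
Leg 3: track=313.1°, groundspeed=111.9 kt
Leg 4: track=86.7°, groundspeed=109.3 kt
Leg 5: track=246.8°, groundspeed=101.1 kt

Leg 1: heading 175.6°; drift -1.7° → track 173.9°, groundspeed 97.6 kt
Leg 2: heading 111.2°; drift -5.3° → track 105.9°, groundspeed 106.0 kt
Leg 3: heading 308.6°; drift +4.5° → track 313.1°, groundspeed 111.9 kt
Leg 4: heading 91.8°; drift -5.1° → track 86.7°, groundspeed 109.3 kt
Leg 5: heading 242.5°; drift +4.3° → track 246.8°, groundspeed 101.1 kt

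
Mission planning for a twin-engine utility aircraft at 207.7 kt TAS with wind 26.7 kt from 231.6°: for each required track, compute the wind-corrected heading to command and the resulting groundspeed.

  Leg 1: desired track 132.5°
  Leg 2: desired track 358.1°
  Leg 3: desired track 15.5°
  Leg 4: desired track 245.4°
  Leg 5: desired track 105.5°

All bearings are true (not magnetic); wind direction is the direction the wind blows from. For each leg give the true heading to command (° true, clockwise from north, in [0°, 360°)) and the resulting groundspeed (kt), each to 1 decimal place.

Leg 1: desired track 132.5°; wind correction +7.3° → command heading 139.8°, groundspeed 210.2 kt
Leg 2: desired track 358.1°; wind correction -5.9° → command heading 352.2°, groundspeed 222.5 kt
Leg 3: desired track 15.5°; wind correction -4.3° → command heading 11.2°, groundspeed 228.7 kt
Leg 4: desired track 245.4°; wind correction -1.8° → command heading 243.6°, groundspeed 181.7 kt
Leg 5: desired track 105.5°; wind correction +6.0° → command heading 111.5°, groundspeed 222.3 kt

Leg 1: heading=139.8°, groundspeed=210.2 kt
Leg 2: heading=352.2°, groundspeed=222.5 kt
Leg 3: heading=11.2°, groundspeed=228.7 kt
Leg 4: heading=243.6°, groundspeed=181.7 kt
Leg 5: heading=111.5°, groundspeed=222.3 kt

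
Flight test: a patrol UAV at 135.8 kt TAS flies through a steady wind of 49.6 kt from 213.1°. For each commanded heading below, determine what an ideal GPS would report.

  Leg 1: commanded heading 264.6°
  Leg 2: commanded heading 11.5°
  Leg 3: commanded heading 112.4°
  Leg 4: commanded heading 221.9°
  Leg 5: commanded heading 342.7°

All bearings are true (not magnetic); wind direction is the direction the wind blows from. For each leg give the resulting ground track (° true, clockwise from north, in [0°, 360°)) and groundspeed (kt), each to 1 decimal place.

Leg 1: heading 264.6°; drift +20.3° → track 284.9°, groundspeed 111.9 kt
Leg 2: heading 11.5°; drift +5.7° → track 17.2°, groundspeed 182.8 kt
Leg 3: heading 112.4°; drift -18.6° → track 93.8°, groundspeed 153.0 kt
Leg 4: heading 221.9°; drift +5.0° → track 226.9°, groundspeed 87.1 kt
Leg 5: heading 342.7°; drift +12.9° → track 355.6°, groundspeed 171.7 kt

Leg 1: track=284.9°, groundspeed=111.9 kt
Leg 2: track=17.2°, groundspeed=182.8 kt
Leg 3: track=93.8°, groundspeed=153.0 kt
Leg 4: track=226.9°, groundspeed=87.1 kt
Leg 5: track=355.6°, groundspeed=171.7 kt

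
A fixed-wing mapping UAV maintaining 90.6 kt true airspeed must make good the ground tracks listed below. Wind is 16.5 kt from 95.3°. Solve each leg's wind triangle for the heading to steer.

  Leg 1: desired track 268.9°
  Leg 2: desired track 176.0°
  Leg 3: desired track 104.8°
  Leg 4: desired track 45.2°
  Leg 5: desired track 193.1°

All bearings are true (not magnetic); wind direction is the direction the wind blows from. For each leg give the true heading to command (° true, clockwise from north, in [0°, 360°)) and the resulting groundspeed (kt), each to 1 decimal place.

Leg 1: desired track 268.9°; wind correction -1.2° → command heading 267.7°, groundspeed 107.0 kt
Leg 2: desired track 176.0°; wind correction -10.4° → command heading 165.6°, groundspeed 86.5 kt
Leg 3: desired track 104.8°; wind correction -1.7° → command heading 103.1°, groundspeed 74.3 kt
Leg 4: desired track 45.2°; wind correction +8.0° → command heading 53.2°, groundspeed 79.1 kt
Leg 5: desired track 193.1°; wind correction -10.4° → command heading 182.7°, groundspeed 91.4 kt

Leg 1: heading=267.7°, groundspeed=107.0 kt
Leg 2: heading=165.6°, groundspeed=86.5 kt
Leg 3: heading=103.1°, groundspeed=74.3 kt
Leg 4: heading=53.2°, groundspeed=79.1 kt
Leg 5: heading=182.7°, groundspeed=91.4 kt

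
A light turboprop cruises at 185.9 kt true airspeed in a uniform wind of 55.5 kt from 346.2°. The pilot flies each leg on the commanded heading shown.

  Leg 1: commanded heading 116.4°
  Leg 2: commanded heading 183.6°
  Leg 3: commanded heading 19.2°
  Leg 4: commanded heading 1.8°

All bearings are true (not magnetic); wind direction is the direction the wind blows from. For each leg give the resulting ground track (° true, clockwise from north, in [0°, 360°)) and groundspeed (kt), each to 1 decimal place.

Leg 1: heading 116.4°; drift +10.8° → track 127.2°, groundspeed 225.7 kt
Leg 2: heading 183.6°; drift -4.0° → track 179.6°, groundspeed 239.4 kt
Leg 3: heading 19.2°; drift +12.2° → track 31.4°, groundspeed 142.6 kt
Leg 4: heading 1.8°; drift +6.4° → track 8.2°, groundspeed 133.3 kt

Leg 1: track=127.2°, groundspeed=225.7 kt
Leg 2: track=179.6°, groundspeed=239.4 kt
Leg 3: track=31.4°, groundspeed=142.6 kt
Leg 4: track=8.2°, groundspeed=133.3 kt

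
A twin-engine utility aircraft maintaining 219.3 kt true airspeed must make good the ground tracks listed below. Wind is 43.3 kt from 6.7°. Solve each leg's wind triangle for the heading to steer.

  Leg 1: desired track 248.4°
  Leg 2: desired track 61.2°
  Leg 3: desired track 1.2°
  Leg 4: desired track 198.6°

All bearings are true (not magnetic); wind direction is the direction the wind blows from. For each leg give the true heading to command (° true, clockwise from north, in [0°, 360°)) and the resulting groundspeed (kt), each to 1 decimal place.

Leg 1: heading=258.4°, groundspeed=236.5 kt
Leg 2: heading=51.9°, groundspeed=191.3 kt
Leg 3: heading=2.3°, groundspeed=176.2 kt
Leg 4: heading=200.9°, groundspeed=261.5 kt

Leg 1: desired track 248.4°; wind correction +10.0° → command heading 258.4°, groundspeed 236.5 kt
Leg 2: desired track 61.2°; wind correction -9.3° → command heading 51.9°, groundspeed 191.3 kt
Leg 3: desired track 1.2°; wind correction +1.1° → command heading 2.3°, groundspeed 176.2 kt
Leg 4: desired track 198.6°; wind correction +2.3° → command heading 200.9°, groundspeed 261.5 kt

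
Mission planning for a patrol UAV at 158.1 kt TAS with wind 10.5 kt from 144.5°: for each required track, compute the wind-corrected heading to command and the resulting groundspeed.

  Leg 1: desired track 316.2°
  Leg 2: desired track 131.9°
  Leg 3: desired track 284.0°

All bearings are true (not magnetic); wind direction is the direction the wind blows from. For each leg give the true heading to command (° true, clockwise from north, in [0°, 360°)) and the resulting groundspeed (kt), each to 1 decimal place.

Leg 1: heading=315.7°, groundspeed=168.5 kt
Leg 2: heading=132.7°, groundspeed=147.8 kt
Leg 3: heading=281.5°, groundspeed=165.9 kt

Leg 1: desired track 316.2°; wind correction -0.5° → command heading 315.7°, groundspeed 168.5 kt
Leg 2: desired track 131.9°; wind correction +0.8° → command heading 132.7°, groundspeed 147.8 kt
Leg 3: desired track 284.0°; wind correction -2.5° → command heading 281.5°, groundspeed 165.9 kt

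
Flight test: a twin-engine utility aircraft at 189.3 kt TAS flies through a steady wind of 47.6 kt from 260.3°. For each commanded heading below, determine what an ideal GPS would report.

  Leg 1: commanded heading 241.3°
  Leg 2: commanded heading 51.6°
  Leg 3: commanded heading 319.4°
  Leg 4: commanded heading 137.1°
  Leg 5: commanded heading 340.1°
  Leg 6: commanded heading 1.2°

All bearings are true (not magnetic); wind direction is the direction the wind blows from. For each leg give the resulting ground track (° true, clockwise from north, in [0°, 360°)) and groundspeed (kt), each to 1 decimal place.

Leg 1: heading 241.3°; drift -6.1° → track 235.2°, groundspeed 145.1 kt
Leg 2: heading 51.6°; drift +5.7° → track 57.3°, groundspeed 232.2 kt
Leg 3: heading 319.4°; drift +13.9° → track 333.3°, groundspeed 169.8 kt
Leg 4: heading 137.1°; drift -10.5° → track 126.6°, groundspeed 219.0 kt
Leg 5: heading 340.1°; drift +14.5° → track 354.6°, groundspeed 186.8 kt
Leg 6: heading 1.2°; drift +13.3° → track 14.5°, groundspeed 203.7 kt

Leg 1: track=235.2°, groundspeed=145.1 kt
Leg 2: track=57.3°, groundspeed=232.2 kt
Leg 3: track=333.3°, groundspeed=169.8 kt
Leg 4: track=126.6°, groundspeed=219.0 kt
Leg 5: track=354.6°, groundspeed=186.8 kt
Leg 6: track=14.5°, groundspeed=203.7 kt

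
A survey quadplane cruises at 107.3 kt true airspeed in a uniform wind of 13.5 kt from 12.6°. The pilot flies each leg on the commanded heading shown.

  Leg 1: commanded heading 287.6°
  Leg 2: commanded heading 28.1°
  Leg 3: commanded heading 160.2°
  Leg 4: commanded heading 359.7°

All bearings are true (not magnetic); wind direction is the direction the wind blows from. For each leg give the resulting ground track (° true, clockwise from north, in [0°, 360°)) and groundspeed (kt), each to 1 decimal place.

Leg 1: heading 287.6°; drift -7.2° → track 280.4°, groundspeed 107.0 kt
Leg 2: heading 28.1°; drift +2.2° → track 30.3°, groundspeed 94.4 kt
Leg 3: heading 160.2°; drift +3.5° → track 163.7°, groundspeed 118.9 kt
Leg 4: heading 359.7°; drift -1.8° → track 357.9°, groundspeed 94.2 kt

Leg 1: track=280.4°, groundspeed=107.0 kt
Leg 2: track=30.3°, groundspeed=94.4 kt
Leg 3: track=163.7°, groundspeed=118.9 kt
Leg 4: track=357.9°, groundspeed=94.2 kt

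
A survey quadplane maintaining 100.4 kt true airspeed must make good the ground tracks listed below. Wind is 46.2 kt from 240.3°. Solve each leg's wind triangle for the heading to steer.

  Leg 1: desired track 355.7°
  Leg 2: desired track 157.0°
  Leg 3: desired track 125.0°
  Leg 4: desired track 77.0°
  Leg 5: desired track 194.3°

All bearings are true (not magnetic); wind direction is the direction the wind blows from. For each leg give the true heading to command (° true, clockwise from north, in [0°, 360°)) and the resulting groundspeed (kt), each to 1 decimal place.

Leg 1: heading=331.1°, groundspeed=111.1 kt
Leg 2: heading=184.2°, groundspeed=83.9 kt
Leg 3: heading=149.6°, groundspeed=111.0 kt
Leg 4: heading=84.6°, groundspeed=143.8 kt
Leg 5: heading=213.6°, groundspeed=62.6 kt

Leg 1: desired track 355.7°; wind correction -24.6° → command heading 331.1°, groundspeed 111.1 kt
Leg 2: desired track 157.0°; wind correction +27.2° → command heading 184.2°, groundspeed 83.9 kt
Leg 3: desired track 125.0°; wind correction +24.6° → command heading 149.6°, groundspeed 111.0 kt
Leg 4: desired track 77.0°; wind correction +7.6° → command heading 84.6°, groundspeed 143.8 kt
Leg 5: desired track 194.3°; wind correction +19.3° → command heading 213.6°, groundspeed 62.6 kt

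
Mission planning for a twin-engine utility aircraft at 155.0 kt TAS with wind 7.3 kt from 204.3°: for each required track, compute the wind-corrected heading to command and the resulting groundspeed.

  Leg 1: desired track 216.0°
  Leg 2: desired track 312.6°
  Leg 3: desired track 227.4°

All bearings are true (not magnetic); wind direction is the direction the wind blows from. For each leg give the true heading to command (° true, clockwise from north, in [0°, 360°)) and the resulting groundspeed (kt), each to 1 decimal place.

Leg 1: heading=215.5°, groundspeed=147.8 kt
Leg 2: heading=310.0°, groundspeed=157.1 kt
Leg 3: heading=226.3°, groundspeed=148.3 kt

Leg 1: desired track 216.0°; wind correction -0.5° → command heading 215.5°, groundspeed 147.8 kt
Leg 2: desired track 312.6°; wind correction -2.6° → command heading 310.0°, groundspeed 157.1 kt
Leg 3: desired track 227.4°; wind correction -1.1° → command heading 226.3°, groundspeed 148.3 kt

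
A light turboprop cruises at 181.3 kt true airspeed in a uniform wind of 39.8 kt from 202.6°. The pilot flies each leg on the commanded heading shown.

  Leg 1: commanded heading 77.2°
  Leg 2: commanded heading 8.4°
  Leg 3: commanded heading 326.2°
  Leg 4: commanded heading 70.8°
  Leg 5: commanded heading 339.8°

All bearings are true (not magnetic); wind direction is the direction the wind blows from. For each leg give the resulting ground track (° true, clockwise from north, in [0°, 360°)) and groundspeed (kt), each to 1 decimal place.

Leg 1: heading 77.2°; drift -9.0° → track 68.2°, groundspeed 206.9 kt
Leg 2: heading 8.4°; drift +2.5° → track 10.9°, groundspeed 220.1 kt
Leg 3: heading 326.2°; drift +9.3° → track 335.5°, groundspeed 206.0 kt
Leg 4: heading 70.8°; drift -8.1° → track 62.7°, groundspeed 209.9 kt
Leg 5: heading 339.8°; drift +7.3° → track 347.1°, groundspeed 212.2 kt

Leg 1: track=68.2°, groundspeed=206.9 kt
Leg 2: track=10.9°, groundspeed=220.1 kt
Leg 3: track=335.5°, groundspeed=206.0 kt
Leg 4: track=62.7°, groundspeed=209.9 kt
Leg 5: track=347.1°, groundspeed=212.2 kt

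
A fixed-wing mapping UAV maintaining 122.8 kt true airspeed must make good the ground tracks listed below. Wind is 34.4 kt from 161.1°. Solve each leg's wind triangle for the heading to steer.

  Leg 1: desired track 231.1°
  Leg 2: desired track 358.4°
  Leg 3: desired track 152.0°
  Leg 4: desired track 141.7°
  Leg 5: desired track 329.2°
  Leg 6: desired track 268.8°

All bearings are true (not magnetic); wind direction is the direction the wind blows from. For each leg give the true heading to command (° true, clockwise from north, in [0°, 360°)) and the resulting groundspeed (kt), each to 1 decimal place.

Leg 1: desired track 231.1°; wind correction -15.3° → command heading 215.8°, groundspeed 106.7 kt
Leg 2: desired track 358.4°; wind correction +4.8° → command heading 3.2°, groundspeed 155.2 kt
Leg 3: desired track 152.0°; wind correction +2.5° → command heading 154.5°, groundspeed 88.7 kt
Leg 4: desired track 141.7°; wind correction +5.3° → command heading 147.0°, groundspeed 89.8 kt
Leg 5: desired track 329.2°; wind correction -3.3° → command heading 325.9°, groundspeed 156.3 kt
Leg 6: desired track 268.8°; wind correction -15.5° → command heading 253.3°, groundspeed 128.8 kt

Leg 1: heading=215.8°, groundspeed=106.7 kt
Leg 2: heading=3.2°, groundspeed=155.2 kt
Leg 3: heading=154.5°, groundspeed=88.7 kt
Leg 4: heading=147.0°, groundspeed=89.8 kt
Leg 5: heading=325.9°, groundspeed=156.3 kt
Leg 6: heading=253.3°, groundspeed=128.8 kt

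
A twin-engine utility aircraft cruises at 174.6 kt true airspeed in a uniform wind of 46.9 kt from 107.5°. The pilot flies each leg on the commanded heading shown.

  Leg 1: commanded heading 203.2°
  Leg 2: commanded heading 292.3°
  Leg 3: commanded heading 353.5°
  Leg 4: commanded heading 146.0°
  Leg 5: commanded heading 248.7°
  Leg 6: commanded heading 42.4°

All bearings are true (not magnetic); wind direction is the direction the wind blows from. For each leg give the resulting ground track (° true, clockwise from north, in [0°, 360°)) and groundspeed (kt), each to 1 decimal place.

Leg 1: heading 203.2°; drift +14.6° → track 217.8°, groundspeed 185.2 kt
Leg 2: heading 292.3°; drift -1.0° → track 291.3°, groundspeed 221.4 kt
Leg 3: heading 353.5°; drift -12.5° → track 341.0°, groundspeed 198.4 kt
Leg 4: heading 146.0°; drift +12.0° → track 158.0°, groundspeed 141.0 kt
Leg 5: heading 248.7°; drift +7.9° → track 256.6°, groundspeed 213.2 kt
Leg 6: heading 42.4°; drift -15.4° → track 27.0°, groundspeed 160.6 kt

Leg 1: track=217.8°, groundspeed=185.2 kt
Leg 2: track=291.3°, groundspeed=221.4 kt
Leg 3: track=341.0°, groundspeed=198.4 kt
Leg 4: track=158.0°, groundspeed=141.0 kt
Leg 5: track=256.6°, groundspeed=213.2 kt
Leg 6: track=27.0°, groundspeed=160.6 kt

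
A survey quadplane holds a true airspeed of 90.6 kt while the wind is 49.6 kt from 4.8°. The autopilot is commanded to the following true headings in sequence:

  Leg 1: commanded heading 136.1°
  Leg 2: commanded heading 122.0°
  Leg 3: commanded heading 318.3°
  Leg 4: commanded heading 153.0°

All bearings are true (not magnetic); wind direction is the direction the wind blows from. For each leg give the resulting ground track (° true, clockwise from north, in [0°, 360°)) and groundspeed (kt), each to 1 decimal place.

Leg 1: track=152.9°, groundspeed=128.8 kt
Leg 2: track=143.3°, groundspeed=121.6 kt
Leg 3: track=285.8°, groundspeed=66.9 kt
Leg 4: track=164.1°, groundspeed=135.3 kt

Leg 1: heading 136.1°; drift +16.8° → track 152.9°, groundspeed 128.8 kt
Leg 2: heading 122.0°; drift +21.3° → track 143.3°, groundspeed 121.6 kt
Leg 3: heading 318.3°; drift -32.5° → track 285.8°, groundspeed 66.9 kt
Leg 4: heading 153.0°; drift +11.1° → track 164.1°, groundspeed 135.3 kt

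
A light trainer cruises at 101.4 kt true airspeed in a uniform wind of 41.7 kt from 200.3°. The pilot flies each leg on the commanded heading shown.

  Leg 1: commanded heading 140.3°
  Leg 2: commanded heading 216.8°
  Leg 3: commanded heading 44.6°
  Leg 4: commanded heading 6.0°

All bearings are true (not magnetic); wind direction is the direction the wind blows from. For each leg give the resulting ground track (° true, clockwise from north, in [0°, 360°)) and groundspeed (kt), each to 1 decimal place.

Leg 1: track=116.2°, groundspeed=88.3 kt
Leg 2: track=227.7°, groundspeed=62.5 kt
Leg 3: track=37.6°, groundspeed=140.5 kt
Leg 4: track=10.2°, groundspeed=142.2 kt

Leg 1: heading 140.3°; drift -24.1° → track 116.2°, groundspeed 88.3 kt
Leg 2: heading 216.8°; drift +10.9° → track 227.7°, groundspeed 62.5 kt
Leg 3: heading 44.6°; drift -7.0° → track 37.6°, groundspeed 140.5 kt
Leg 4: heading 6.0°; drift +4.2° → track 10.2°, groundspeed 142.2 kt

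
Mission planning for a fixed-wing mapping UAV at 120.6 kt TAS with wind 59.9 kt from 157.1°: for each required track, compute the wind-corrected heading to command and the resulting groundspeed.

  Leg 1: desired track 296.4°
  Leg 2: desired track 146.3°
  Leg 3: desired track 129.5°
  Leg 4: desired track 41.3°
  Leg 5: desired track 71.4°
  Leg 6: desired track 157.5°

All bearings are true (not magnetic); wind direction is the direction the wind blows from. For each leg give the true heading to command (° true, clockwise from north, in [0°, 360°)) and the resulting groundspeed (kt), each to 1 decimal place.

Leg 1: heading=277.5°, groundspeed=159.5 kt
Leg 2: heading=151.6°, groundspeed=61.2 kt
Leg 3: heading=142.8°, groundspeed=64.3 kt
Leg 4: heading=67.9°, groundspeed=133.9 kt
Leg 5: heading=101.1°, groundspeed=100.3 kt
Leg 6: heading=157.3°, groundspeed=60.7 kt

Leg 1: desired track 296.4°; wind correction -18.9° → command heading 277.5°, groundspeed 159.5 kt
Leg 2: desired track 146.3°; wind correction +5.3° → command heading 151.6°, groundspeed 61.2 kt
Leg 3: desired track 129.5°; wind correction +13.3° → command heading 142.8°, groundspeed 64.3 kt
Leg 4: desired track 41.3°; wind correction +26.6° → command heading 67.9°, groundspeed 133.9 kt
Leg 5: desired track 71.4°; wind correction +29.7° → command heading 101.1°, groundspeed 100.3 kt
Leg 6: desired track 157.5°; wind correction -0.2° → command heading 157.3°, groundspeed 60.7 kt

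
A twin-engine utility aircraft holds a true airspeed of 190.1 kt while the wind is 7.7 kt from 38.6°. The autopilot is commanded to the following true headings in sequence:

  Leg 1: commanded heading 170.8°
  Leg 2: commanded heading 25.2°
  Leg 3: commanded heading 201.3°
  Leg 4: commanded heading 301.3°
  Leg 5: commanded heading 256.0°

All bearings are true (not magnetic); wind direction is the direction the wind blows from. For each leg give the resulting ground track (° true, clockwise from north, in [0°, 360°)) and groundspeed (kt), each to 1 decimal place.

Leg 1: track=172.5°, groundspeed=195.4 kt
Leg 2: track=24.6°, groundspeed=182.6 kt
Leg 3: track=202.0°, groundspeed=197.5 kt
Leg 4: track=299.0°, groundspeed=191.2 kt
Leg 5: track=254.6°, groundspeed=196.3 kt

Leg 1: heading 170.8°; drift +1.7° → track 172.5°, groundspeed 195.4 kt
Leg 2: heading 25.2°; drift -0.6° → track 24.6°, groundspeed 182.6 kt
Leg 3: heading 201.3°; drift +0.7° → track 202.0°, groundspeed 197.5 kt
Leg 4: heading 301.3°; drift -2.3° → track 299.0°, groundspeed 191.2 kt
Leg 5: heading 256.0°; drift -1.4° → track 254.6°, groundspeed 196.3 kt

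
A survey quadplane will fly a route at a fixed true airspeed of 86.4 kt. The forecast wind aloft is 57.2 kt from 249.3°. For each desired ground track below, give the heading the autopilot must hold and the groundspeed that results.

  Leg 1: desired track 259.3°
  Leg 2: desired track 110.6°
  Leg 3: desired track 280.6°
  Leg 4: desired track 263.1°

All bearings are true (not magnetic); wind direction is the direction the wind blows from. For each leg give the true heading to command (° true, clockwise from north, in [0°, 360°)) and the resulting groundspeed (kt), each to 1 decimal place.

Leg 1: heading=252.7°, groundspeed=29.5 kt
Leg 2: heading=136.5°, groundspeed=120.7 kt
Leg 3: heading=260.5°, groundspeed=32.3 kt
Leg 4: heading=254.0°, groundspeed=29.8 kt

Leg 1: desired track 259.3°; wind correction -6.6° → command heading 252.7°, groundspeed 29.5 kt
Leg 2: desired track 110.6°; wind correction +25.9° → command heading 136.5°, groundspeed 120.7 kt
Leg 3: desired track 280.6°; wind correction -20.1° → command heading 260.5°, groundspeed 32.3 kt
Leg 4: desired track 263.1°; wind correction -9.1° → command heading 254.0°, groundspeed 29.8 kt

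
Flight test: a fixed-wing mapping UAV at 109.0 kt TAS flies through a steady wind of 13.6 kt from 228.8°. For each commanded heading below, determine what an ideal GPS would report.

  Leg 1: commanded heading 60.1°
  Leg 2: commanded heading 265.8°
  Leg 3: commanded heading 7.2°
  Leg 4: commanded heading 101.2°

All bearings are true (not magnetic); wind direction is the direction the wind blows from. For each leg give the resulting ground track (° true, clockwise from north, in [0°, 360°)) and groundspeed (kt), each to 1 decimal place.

Leg 1: track=58.9°, groundspeed=122.4 kt
Leg 2: track=270.6°, groundspeed=98.5 kt
Leg 3: track=11.5°, groundspeed=119.5 kt
Leg 4: track=96.0°, groundspeed=117.8 kt

Leg 1: heading 60.1°; drift -1.2° → track 58.9°, groundspeed 122.4 kt
Leg 2: heading 265.8°; drift +4.8° → track 270.6°, groundspeed 98.5 kt
Leg 3: heading 7.2°; drift +4.3° → track 11.5°, groundspeed 119.5 kt
Leg 4: heading 101.2°; drift -5.2° → track 96.0°, groundspeed 117.8 kt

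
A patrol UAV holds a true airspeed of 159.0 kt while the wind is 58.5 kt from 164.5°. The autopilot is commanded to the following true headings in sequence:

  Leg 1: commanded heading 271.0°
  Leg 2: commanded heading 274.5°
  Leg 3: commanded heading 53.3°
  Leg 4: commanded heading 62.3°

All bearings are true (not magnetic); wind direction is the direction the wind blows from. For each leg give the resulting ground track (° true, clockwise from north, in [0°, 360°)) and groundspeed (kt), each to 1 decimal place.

Leg 1: heading 271.0°; drift +17.7° → track 288.7°, groundspeed 184.4 kt
Leg 2: heading 274.5°; drift +17.1° → track 291.6°, groundspeed 187.3 kt
Leg 3: heading 53.3°; drift -16.8° → track 36.5°, groundspeed 188.2 kt
Leg 4: heading 62.3°; drift -18.5° → track 43.8°, groundspeed 180.7 kt

Leg 1: track=288.7°, groundspeed=184.4 kt
Leg 2: track=291.6°, groundspeed=187.3 kt
Leg 3: track=36.5°, groundspeed=188.2 kt
Leg 4: track=43.8°, groundspeed=180.7 kt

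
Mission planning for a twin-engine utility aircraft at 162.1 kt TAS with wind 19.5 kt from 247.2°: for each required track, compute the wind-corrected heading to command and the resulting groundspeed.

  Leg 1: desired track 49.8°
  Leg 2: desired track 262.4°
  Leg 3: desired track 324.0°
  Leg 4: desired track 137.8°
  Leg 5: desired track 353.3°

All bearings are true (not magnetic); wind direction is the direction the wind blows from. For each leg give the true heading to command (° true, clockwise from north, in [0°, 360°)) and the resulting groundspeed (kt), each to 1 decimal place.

Leg 1: heading=47.7°, groundspeed=180.6 kt
Leg 2: heading=260.6°, groundspeed=143.2 kt
Leg 3: heading=317.3°, groundspeed=156.5 kt
Leg 4: heading=144.3°, groundspeed=167.5 kt
Leg 5: heading=346.7°, groundspeed=166.4 kt

Leg 1: desired track 49.8°; wind correction -2.1° → command heading 47.7°, groundspeed 180.6 kt
Leg 2: desired track 262.4°; wind correction -1.8° → command heading 260.6°, groundspeed 143.2 kt
Leg 3: desired track 324.0°; wind correction -6.7° → command heading 317.3°, groundspeed 156.5 kt
Leg 4: desired track 137.8°; wind correction +6.5° → command heading 144.3°, groundspeed 167.5 kt
Leg 5: desired track 353.3°; wind correction -6.6° → command heading 346.7°, groundspeed 166.4 kt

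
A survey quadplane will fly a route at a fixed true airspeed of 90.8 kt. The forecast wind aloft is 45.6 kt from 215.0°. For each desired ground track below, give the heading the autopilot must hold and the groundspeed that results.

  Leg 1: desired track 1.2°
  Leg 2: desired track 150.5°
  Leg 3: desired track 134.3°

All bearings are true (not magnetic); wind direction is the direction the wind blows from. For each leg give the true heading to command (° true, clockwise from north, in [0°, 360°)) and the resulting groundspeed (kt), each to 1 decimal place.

Leg 1: desired track 1.2°; wind correction -16.2° → command heading 345.0°, groundspeed 125.1 kt
Leg 2: desired track 150.5°; wind correction +27.0° → command heading 177.5°, groundspeed 61.3 kt
Leg 3: desired track 134.3°; wind correction +29.7° → command heading 164.0°, groundspeed 71.5 kt

Leg 1: heading=345.0°, groundspeed=125.1 kt
Leg 2: heading=177.5°, groundspeed=61.3 kt
Leg 3: heading=164.0°, groundspeed=71.5 kt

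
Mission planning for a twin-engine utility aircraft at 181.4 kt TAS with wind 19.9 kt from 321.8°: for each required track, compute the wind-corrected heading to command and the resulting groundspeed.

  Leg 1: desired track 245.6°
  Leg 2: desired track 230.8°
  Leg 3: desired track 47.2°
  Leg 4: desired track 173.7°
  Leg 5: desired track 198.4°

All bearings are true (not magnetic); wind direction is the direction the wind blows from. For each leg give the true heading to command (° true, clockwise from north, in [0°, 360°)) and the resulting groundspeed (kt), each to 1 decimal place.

Leg 1: heading=251.7°, groundspeed=175.6 kt
Leg 2: heading=237.1°, groundspeed=180.7 kt
Leg 3: heading=40.9°, groundspeed=178.7 kt
Leg 4: heading=177.0°, groundspeed=198.0 kt
Leg 5: heading=203.7°, groundspeed=191.6 kt

Leg 1: desired track 245.6°; wind correction +6.1° → command heading 251.7°, groundspeed 175.6 kt
Leg 2: desired track 230.8°; wind correction +6.3° → command heading 237.1°, groundspeed 180.7 kt
Leg 3: desired track 47.2°; wind correction -6.3° → command heading 40.9°, groundspeed 178.7 kt
Leg 4: desired track 173.7°; wind correction +3.3° → command heading 177.0°, groundspeed 198.0 kt
Leg 5: desired track 198.4°; wind correction +5.3° → command heading 203.7°, groundspeed 191.6 kt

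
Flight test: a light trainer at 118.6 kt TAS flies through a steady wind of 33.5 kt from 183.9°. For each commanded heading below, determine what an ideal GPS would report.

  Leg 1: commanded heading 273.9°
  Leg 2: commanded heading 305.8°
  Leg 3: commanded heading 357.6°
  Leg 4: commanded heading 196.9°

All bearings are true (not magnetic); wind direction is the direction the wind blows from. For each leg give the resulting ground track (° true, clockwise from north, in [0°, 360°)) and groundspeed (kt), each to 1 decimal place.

Leg 1: track=289.7°, groundspeed=123.2 kt
Leg 2: track=317.6°, groundspeed=139.2 kt
Leg 3: track=359.0°, groundspeed=151.9 kt
Leg 4: track=201.9°, groundspeed=86.3 kt

Leg 1: heading 273.9°; drift +15.8° → track 289.7°, groundspeed 123.2 kt
Leg 2: heading 305.8°; drift +11.8° → track 317.6°, groundspeed 139.2 kt
Leg 3: heading 357.6°; drift +1.4° → track 359.0°, groundspeed 151.9 kt
Leg 4: heading 196.9°; drift +5.0° → track 201.9°, groundspeed 86.3 kt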